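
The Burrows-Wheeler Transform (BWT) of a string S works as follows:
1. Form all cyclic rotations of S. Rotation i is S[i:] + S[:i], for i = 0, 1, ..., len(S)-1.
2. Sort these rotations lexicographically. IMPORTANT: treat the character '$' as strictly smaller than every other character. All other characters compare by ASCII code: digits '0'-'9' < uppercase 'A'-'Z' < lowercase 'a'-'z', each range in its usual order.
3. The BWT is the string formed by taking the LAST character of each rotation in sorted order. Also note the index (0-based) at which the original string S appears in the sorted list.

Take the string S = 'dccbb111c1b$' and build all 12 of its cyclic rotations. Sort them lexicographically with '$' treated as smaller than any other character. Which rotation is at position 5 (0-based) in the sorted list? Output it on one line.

Answer: b$dccbb111c1

Derivation:
All 12 rotations (rotation i = S[i:]+S[:i]):
  rot[0] = dccbb111c1b$
  rot[1] = ccbb111c1b$d
  rot[2] = cbb111c1b$dc
  rot[3] = bb111c1b$dcc
  rot[4] = b111c1b$dccb
  rot[5] = 111c1b$dccbb
  rot[6] = 11c1b$dccbb1
  rot[7] = 1c1b$dccbb11
  rot[8] = c1b$dccbb111
  rot[9] = 1b$dccbb111c
  rot[10] = b$dccbb111c1
  rot[11] = $dccbb111c1b
Sorted (with $ < everything):
  sorted[0] = $dccbb111c1b
  sorted[1] = 111c1b$dccbb
  sorted[2] = 11c1b$dccbb1
  sorted[3] = 1b$dccbb111c
  sorted[4] = 1c1b$dccbb11
  sorted[5] = b$dccbb111c1
  sorted[6] = b111c1b$dccb
  sorted[7] = bb111c1b$dcc
  sorted[8] = c1b$dccbb111
  sorted[9] = cbb111c1b$dc
  sorted[10] = ccbb111c1b$d
  sorted[11] = dccbb111c1b$
sorted[5] = b$dccbb111c1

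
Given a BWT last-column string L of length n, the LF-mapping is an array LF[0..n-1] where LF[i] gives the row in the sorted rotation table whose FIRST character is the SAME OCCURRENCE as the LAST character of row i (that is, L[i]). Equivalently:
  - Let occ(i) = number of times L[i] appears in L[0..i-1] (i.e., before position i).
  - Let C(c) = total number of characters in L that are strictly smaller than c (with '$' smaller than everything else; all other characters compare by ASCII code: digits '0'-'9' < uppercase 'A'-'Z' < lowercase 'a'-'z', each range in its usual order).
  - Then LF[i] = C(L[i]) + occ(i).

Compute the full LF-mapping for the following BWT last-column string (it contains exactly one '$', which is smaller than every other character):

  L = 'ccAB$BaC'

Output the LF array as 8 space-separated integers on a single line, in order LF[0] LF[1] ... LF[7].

Answer: 6 7 1 2 0 3 5 4

Derivation:
Char counts: '$':1, 'A':1, 'B':2, 'C':1, 'a':1, 'c':2
C (first-col start): C('$')=0, C('A')=1, C('B')=2, C('C')=4, C('a')=5, C('c')=6
L[0]='c': occ=0, LF[0]=C('c')+0=6+0=6
L[1]='c': occ=1, LF[1]=C('c')+1=6+1=7
L[2]='A': occ=0, LF[2]=C('A')+0=1+0=1
L[3]='B': occ=0, LF[3]=C('B')+0=2+0=2
L[4]='$': occ=0, LF[4]=C('$')+0=0+0=0
L[5]='B': occ=1, LF[5]=C('B')+1=2+1=3
L[6]='a': occ=0, LF[6]=C('a')+0=5+0=5
L[7]='C': occ=0, LF[7]=C('C')+0=4+0=4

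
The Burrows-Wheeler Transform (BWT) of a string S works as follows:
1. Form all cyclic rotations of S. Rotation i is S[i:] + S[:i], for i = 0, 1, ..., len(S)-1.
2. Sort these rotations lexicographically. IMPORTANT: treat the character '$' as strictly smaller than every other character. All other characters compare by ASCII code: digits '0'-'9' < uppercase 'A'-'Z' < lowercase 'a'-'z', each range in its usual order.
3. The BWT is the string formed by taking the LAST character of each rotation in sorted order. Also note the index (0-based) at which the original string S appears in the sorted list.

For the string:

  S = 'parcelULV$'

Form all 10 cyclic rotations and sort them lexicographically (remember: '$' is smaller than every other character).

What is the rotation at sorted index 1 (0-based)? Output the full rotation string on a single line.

Answer: LV$parcelU

Derivation:
All 10 rotations (rotation i = S[i:]+S[:i]):
  rot[0] = parcelULV$
  rot[1] = arcelULV$p
  rot[2] = rcelULV$pa
  rot[3] = celULV$par
  rot[4] = elULV$parc
  rot[5] = lULV$parce
  rot[6] = ULV$parcel
  rot[7] = LV$parcelU
  rot[8] = V$parcelUL
  rot[9] = $parcelULV
Sorted (with $ < everything):
  sorted[0] = $parcelULV
  sorted[1] = LV$parcelU
  sorted[2] = ULV$parcel
  sorted[3] = V$parcelUL
  sorted[4] = arcelULV$p
  sorted[5] = celULV$par
  sorted[6] = elULV$parc
  sorted[7] = lULV$parce
  sorted[8] = parcelULV$
  sorted[9] = rcelULV$pa
sorted[1] = LV$parcelU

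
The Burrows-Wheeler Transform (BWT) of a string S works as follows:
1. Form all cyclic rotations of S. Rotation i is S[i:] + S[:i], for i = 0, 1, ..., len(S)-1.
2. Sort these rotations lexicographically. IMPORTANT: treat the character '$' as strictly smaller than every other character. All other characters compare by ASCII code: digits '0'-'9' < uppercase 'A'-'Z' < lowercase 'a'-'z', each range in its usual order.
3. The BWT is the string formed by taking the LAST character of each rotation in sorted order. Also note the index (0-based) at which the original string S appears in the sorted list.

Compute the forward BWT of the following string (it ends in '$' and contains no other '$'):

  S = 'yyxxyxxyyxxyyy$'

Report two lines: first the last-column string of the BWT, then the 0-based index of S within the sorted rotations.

Answer: yyyyxxxyyxyy$xx
12

Derivation:
All 15 rotations (rotation i = S[i:]+S[:i]):
  rot[0] = yyxxyxxyyxxyyy$
  rot[1] = yxxyxxyyxxyyy$y
  rot[2] = xxyxxyyxxyyy$yy
  rot[3] = xyxxyyxxyyy$yyx
  rot[4] = yxxyyxxyyy$yyxx
  rot[5] = xxyyxxyyy$yyxxy
  rot[6] = xyyxxyyy$yyxxyx
  rot[7] = yyxxyyy$yyxxyxx
  rot[8] = yxxyyy$yyxxyxxy
  rot[9] = xxyyy$yyxxyxxyy
  rot[10] = xyyy$yyxxyxxyyx
  rot[11] = yyy$yyxxyxxyyxx
  rot[12] = yy$yyxxyxxyyxxy
  rot[13] = y$yyxxyxxyyxxyy
  rot[14] = $yyxxyxxyyxxyyy
Sorted (with $ < everything):
  sorted[0] = $yyxxyxxyyxxyyy  (last char: 'y')
  sorted[1] = xxyxxyyxxyyy$yy  (last char: 'y')
  sorted[2] = xxyyxxyyy$yyxxy  (last char: 'y')
  sorted[3] = xxyyy$yyxxyxxyy  (last char: 'y')
  sorted[4] = xyxxyyxxyyy$yyx  (last char: 'x')
  sorted[5] = xyyxxyyy$yyxxyx  (last char: 'x')
  sorted[6] = xyyy$yyxxyxxyyx  (last char: 'x')
  sorted[7] = y$yyxxyxxyyxxyy  (last char: 'y')
  sorted[8] = yxxyxxyyxxyyy$y  (last char: 'y')
  sorted[9] = yxxyyxxyyy$yyxx  (last char: 'x')
  sorted[10] = yxxyyy$yyxxyxxy  (last char: 'y')
  sorted[11] = yy$yyxxyxxyyxxy  (last char: 'y')
  sorted[12] = yyxxyxxyyxxyyy$  (last char: '$')
  sorted[13] = yyxxyyy$yyxxyxx  (last char: 'x')
  sorted[14] = yyy$yyxxyxxyyxx  (last char: 'x')
Last column: yyyyxxxyyxyy$xx
Original string S is at sorted index 12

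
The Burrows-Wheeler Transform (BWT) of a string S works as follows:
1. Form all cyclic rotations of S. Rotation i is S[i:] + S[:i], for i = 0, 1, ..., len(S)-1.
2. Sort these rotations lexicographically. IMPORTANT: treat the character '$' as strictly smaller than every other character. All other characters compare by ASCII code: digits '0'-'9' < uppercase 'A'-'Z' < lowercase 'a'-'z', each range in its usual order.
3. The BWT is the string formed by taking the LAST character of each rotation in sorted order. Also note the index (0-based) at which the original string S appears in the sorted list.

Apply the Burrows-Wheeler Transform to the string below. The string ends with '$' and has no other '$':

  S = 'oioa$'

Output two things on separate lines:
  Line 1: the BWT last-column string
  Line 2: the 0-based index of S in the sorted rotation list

Answer: aooi$
4

Derivation:
All 5 rotations (rotation i = S[i:]+S[:i]):
  rot[0] = oioa$
  rot[1] = ioa$o
  rot[2] = oa$oi
  rot[3] = a$oio
  rot[4] = $oioa
Sorted (with $ < everything):
  sorted[0] = $oioa  (last char: 'a')
  sorted[1] = a$oio  (last char: 'o')
  sorted[2] = ioa$o  (last char: 'o')
  sorted[3] = oa$oi  (last char: 'i')
  sorted[4] = oioa$  (last char: '$')
Last column: aooi$
Original string S is at sorted index 4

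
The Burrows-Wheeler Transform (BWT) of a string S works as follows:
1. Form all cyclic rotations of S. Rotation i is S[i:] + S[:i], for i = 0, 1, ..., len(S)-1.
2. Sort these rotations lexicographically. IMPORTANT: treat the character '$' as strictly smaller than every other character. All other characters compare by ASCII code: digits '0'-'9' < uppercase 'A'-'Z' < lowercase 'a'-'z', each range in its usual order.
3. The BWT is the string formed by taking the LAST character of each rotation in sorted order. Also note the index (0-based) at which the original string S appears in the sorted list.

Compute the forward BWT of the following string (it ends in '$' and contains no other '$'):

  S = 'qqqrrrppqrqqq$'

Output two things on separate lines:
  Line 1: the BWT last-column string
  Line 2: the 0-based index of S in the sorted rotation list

Answer: qrpqqr$qpqrqrq
6

Derivation:
All 14 rotations (rotation i = S[i:]+S[:i]):
  rot[0] = qqqrrrppqrqqq$
  rot[1] = qqrrrppqrqqq$q
  rot[2] = qrrrppqrqqq$qq
  rot[3] = rrrppqrqqq$qqq
  rot[4] = rrppqrqqq$qqqr
  rot[5] = rppqrqqq$qqqrr
  rot[6] = ppqrqqq$qqqrrr
  rot[7] = pqrqqq$qqqrrrp
  rot[8] = qrqqq$qqqrrrpp
  rot[9] = rqqq$qqqrrrppq
  rot[10] = qqq$qqqrrrppqr
  rot[11] = qq$qqqrrrppqrq
  rot[12] = q$qqqrrrppqrqq
  rot[13] = $qqqrrrppqrqqq
Sorted (with $ < everything):
  sorted[0] = $qqqrrrppqrqqq  (last char: 'q')
  sorted[1] = ppqrqqq$qqqrrr  (last char: 'r')
  sorted[2] = pqrqqq$qqqrrrp  (last char: 'p')
  sorted[3] = q$qqqrrrppqrqq  (last char: 'q')
  sorted[4] = qq$qqqrrrppqrq  (last char: 'q')
  sorted[5] = qqq$qqqrrrppqr  (last char: 'r')
  sorted[6] = qqqrrrppqrqqq$  (last char: '$')
  sorted[7] = qqrrrppqrqqq$q  (last char: 'q')
  sorted[8] = qrqqq$qqqrrrpp  (last char: 'p')
  sorted[9] = qrrrppqrqqq$qq  (last char: 'q')
  sorted[10] = rppqrqqq$qqqrr  (last char: 'r')
  sorted[11] = rqqq$qqqrrrppq  (last char: 'q')
  sorted[12] = rrppqrqqq$qqqr  (last char: 'r')
  sorted[13] = rrrppqrqqq$qqq  (last char: 'q')
Last column: qrpqqr$qpqrqrq
Original string S is at sorted index 6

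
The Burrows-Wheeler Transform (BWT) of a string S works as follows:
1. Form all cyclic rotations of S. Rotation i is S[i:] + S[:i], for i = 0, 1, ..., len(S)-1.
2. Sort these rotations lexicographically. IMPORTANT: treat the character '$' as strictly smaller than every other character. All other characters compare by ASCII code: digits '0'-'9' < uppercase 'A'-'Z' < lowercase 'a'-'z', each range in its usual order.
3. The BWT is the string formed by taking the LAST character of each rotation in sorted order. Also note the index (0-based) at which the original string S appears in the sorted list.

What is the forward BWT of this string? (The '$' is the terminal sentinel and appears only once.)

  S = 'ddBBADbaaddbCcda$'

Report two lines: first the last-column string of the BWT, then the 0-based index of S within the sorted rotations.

Answer: aBBdbAdbadDCdcd$a
15

Derivation:
All 17 rotations (rotation i = S[i:]+S[:i]):
  rot[0] = ddBBADbaaddbCcda$
  rot[1] = dBBADbaaddbCcda$d
  rot[2] = BBADbaaddbCcda$dd
  rot[3] = BADbaaddbCcda$ddB
  rot[4] = ADbaaddbCcda$ddBB
  rot[5] = DbaaddbCcda$ddBBA
  rot[6] = baaddbCcda$ddBBAD
  rot[7] = aaddbCcda$ddBBADb
  rot[8] = addbCcda$ddBBADba
  rot[9] = ddbCcda$ddBBADbaa
  rot[10] = dbCcda$ddBBADbaad
  rot[11] = bCcda$ddBBADbaadd
  rot[12] = Ccda$ddBBADbaaddb
  rot[13] = cda$ddBBADbaaddbC
  rot[14] = da$ddBBADbaaddbCc
  rot[15] = a$ddBBADbaaddbCcd
  rot[16] = $ddBBADbaaddbCcda
Sorted (with $ < everything):
  sorted[0] = $ddBBADbaaddbCcda  (last char: 'a')
  sorted[1] = ADbaaddbCcda$ddBB  (last char: 'B')
  sorted[2] = BADbaaddbCcda$ddB  (last char: 'B')
  sorted[3] = BBADbaaddbCcda$dd  (last char: 'd')
  sorted[4] = Ccda$ddBBADbaaddb  (last char: 'b')
  sorted[5] = DbaaddbCcda$ddBBA  (last char: 'A')
  sorted[6] = a$ddBBADbaaddbCcd  (last char: 'd')
  sorted[7] = aaddbCcda$ddBBADb  (last char: 'b')
  sorted[8] = addbCcda$ddBBADba  (last char: 'a')
  sorted[9] = bCcda$ddBBADbaadd  (last char: 'd')
  sorted[10] = baaddbCcda$ddBBAD  (last char: 'D')
  sorted[11] = cda$ddBBADbaaddbC  (last char: 'C')
  sorted[12] = dBBADbaaddbCcda$d  (last char: 'd')
  sorted[13] = da$ddBBADbaaddbCc  (last char: 'c')
  sorted[14] = dbCcda$ddBBADbaad  (last char: 'd')
  sorted[15] = ddBBADbaaddbCcda$  (last char: '$')
  sorted[16] = ddbCcda$ddBBADbaa  (last char: 'a')
Last column: aBBdbAdbadDCdcd$a
Original string S is at sorted index 15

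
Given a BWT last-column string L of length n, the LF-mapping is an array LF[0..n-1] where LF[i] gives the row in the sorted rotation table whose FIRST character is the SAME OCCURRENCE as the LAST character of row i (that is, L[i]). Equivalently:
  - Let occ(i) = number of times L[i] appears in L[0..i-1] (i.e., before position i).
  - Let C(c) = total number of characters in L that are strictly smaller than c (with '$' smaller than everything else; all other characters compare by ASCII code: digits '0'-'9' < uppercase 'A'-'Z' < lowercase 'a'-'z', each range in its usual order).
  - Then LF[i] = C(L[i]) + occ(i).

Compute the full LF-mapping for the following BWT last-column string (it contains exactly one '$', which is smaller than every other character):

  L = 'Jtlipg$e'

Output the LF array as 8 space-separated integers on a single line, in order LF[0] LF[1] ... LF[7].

Char counts: '$':1, 'J':1, 'e':1, 'g':1, 'i':1, 'l':1, 'p':1, 't':1
C (first-col start): C('$')=0, C('J')=1, C('e')=2, C('g')=3, C('i')=4, C('l')=5, C('p')=6, C('t')=7
L[0]='J': occ=0, LF[0]=C('J')+0=1+0=1
L[1]='t': occ=0, LF[1]=C('t')+0=7+0=7
L[2]='l': occ=0, LF[2]=C('l')+0=5+0=5
L[3]='i': occ=0, LF[3]=C('i')+0=4+0=4
L[4]='p': occ=0, LF[4]=C('p')+0=6+0=6
L[5]='g': occ=0, LF[5]=C('g')+0=3+0=3
L[6]='$': occ=0, LF[6]=C('$')+0=0+0=0
L[7]='e': occ=0, LF[7]=C('e')+0=2+0=2

Answer: 1 7 5 4 6 3 0 2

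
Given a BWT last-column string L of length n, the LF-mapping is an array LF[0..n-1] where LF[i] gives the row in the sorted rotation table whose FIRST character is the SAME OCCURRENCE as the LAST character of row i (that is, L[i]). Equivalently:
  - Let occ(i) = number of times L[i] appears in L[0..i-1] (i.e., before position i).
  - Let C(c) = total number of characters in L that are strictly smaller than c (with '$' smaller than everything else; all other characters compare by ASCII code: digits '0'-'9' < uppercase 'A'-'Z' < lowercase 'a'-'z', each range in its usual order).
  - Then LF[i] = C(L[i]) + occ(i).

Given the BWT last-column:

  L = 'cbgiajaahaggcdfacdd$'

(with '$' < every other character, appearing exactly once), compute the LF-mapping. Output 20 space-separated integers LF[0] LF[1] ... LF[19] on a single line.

Char counts: '$':1, 'a':5, 'b':1, 'c':3, 'd':3, 'f':1, 'g':3, 'h':1, 'i':1, 'j':1
C (first-col start): C('$')=0, C('a')=1, C('b')=6, C('c')=7, C('d')=10, C('f')=13, C('g')=14, C('h')=17, C('i')=18, C('j')=19
L[0]='c': occ=0, LF[0]=C('c')+0=7+0=7
L[1]='b': occ=0, LF[1]=C('b')+0=6+0=6
L[2]='g': occ=0, LF[2]=C('g')+0=14+0=14
L[3]='i': occ=0, LF[3]=C('i')+0=18+0=18
L[4]='a': occ=0, LF[4]=C('a')+0=1+0=1
L[5]='j': occ=0, LF[5]=C('j')+0=19+0=19
L[6]='a': occ=1, LF[6]=C('a')+1=1+1=2
L[7]='a': occ=2, LF[7]=C('a')+2=1+2=3
L[8]='h': occ=0, LF[8]=C('h')+0=17+0=17
L[9]='a': occ=3, LF[9]=C('a')+3=1+3=4
L[10]='g': occ=1, LF[10]=C('g')+1=14+1=15
L[11]='g': occ=2, LF[11]=C('g')+2=14+2=16
L[12]='c': occ=1, LF[12]=C('c')+1=7+1=8
L[13]='d': occ=0, LF[13]=C('d')+0=10+0=10
L[14]='f': occ=0, LF[14]=C('f')+0=13+0=13
L[15]='a': occ=4, LF[15]=C('a')+4=1+4=5
L[16]='c': occ=2, LF[16]=C('c')+2=7+2=9
L[17]='d': occ=1, LF[17]=C('d')+1=10+1=11
L[18]='d': occ=2, LF[18]=C('d')+2=10+2=12
L[19]='$': occ=0, LF[19]=C('$')+0=0+0=0

Answer: 7 6 14 18 1 19 2 3 17 4 15 16 8 10 13 5 9 11 12 0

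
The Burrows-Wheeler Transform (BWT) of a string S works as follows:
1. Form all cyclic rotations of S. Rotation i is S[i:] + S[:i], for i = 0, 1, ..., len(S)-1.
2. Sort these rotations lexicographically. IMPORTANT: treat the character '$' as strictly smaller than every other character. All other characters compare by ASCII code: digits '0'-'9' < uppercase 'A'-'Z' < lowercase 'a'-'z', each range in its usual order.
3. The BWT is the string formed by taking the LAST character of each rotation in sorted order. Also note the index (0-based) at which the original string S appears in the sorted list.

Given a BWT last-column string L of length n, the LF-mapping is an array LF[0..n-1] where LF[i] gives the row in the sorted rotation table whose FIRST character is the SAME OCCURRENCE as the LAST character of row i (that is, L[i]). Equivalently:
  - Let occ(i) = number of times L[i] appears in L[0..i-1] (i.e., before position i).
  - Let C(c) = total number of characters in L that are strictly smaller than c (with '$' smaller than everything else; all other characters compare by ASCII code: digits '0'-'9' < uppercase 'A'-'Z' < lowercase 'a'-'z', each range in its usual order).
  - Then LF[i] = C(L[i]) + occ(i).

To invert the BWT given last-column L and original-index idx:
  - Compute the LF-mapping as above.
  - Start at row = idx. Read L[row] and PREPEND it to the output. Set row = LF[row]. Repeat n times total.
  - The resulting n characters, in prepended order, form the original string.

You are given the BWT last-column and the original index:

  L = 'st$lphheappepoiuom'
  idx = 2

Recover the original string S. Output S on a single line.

LF mapping: 15 16 0 7 11 4 5 2 1 12 13 3 14 9 6 17 10 8
Walk LF starting at row 2, prepending L[row]:
  step 1: row=2, L[2]='$', prepend. Next row=LF[2]=0
  step 2: row=0, L[0]='s', prepend. Next row=LF[0]=15
  step 3: row=15, L[15]='u', prepend. Next row=LF[15]=17
  step 4: row=17, L[17]='m', prepend. Next row=LF[17]=8
  step 5: row=8, L[8]='a', prepend. Next row=LF[8]=1
  step 6: row=1, L[1]='t', prepend. Next row=LF[1]=16
  step 7: row=16, L[16]='o', prepend. Next row=LF[16]=10
  step 8: row=10, L[10]='p', prepend. Next row=LF[10]=13
  step 9: row=13, L[13]='o', prepend. Next row=LF[13]=9
  step 10: row=9, L[9]='p', prepend. Next row=LF[9]=12
  step 11: row=12, L[12]='p', prepend. Next row=LF[12]=14
  step 12: row=14, L[14]='i', prepend. Next row=LF[14]=6
  step 13: row=6, L[6]='h', prepend. Next row=LF[6]=5
  step 14: row=5, L[5]='h', prepend. Next row=LF[5]=4
  step 15: row=4, L[4]='p', prepend. Next row=LF[4]=11
  step 16: row=11, L[11]='e', prepend. Next row=LF[11]=3
  step 17: row=3, L[3]='l', prepend. Next row=LF[3]=7
  step 18: row=7, L[7]='e', prepend. Next row=LF[7]=2
Reversed output: elephhippopotamus$

Answer: elephhippopotamus$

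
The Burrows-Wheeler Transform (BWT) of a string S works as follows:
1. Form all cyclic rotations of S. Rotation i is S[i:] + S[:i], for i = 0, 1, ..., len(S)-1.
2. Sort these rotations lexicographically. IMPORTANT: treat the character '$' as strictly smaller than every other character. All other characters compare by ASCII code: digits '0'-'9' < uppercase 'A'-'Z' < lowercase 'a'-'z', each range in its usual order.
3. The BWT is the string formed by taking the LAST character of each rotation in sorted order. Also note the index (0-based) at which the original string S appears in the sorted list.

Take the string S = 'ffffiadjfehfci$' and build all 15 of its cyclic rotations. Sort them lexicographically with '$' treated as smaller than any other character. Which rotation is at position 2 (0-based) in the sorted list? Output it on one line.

All 15 rotations (rotation i = S[i:]+S[:i]):
  rot[0] = ffffiadjfehfci$
  rot[1] = fffiadjfehfci$f
  rot[2] = ffiadjfehfci$ff
  rot[3] = fiadjfehfci$fff
  rot[4] = iadjfehfci$ffff
  rot[5] = adjfehfci$ffffi
  rot[6] = djfehfci$ffffia
  rot[7] = jfehfci$ffffiad
  rot[8] = fehfci$ffffiadj
  rot[9] = ehfci$ffffiadjf
  rot[10] = hfci$ffffiadjfe
  rot[11] = fci$ffffiadjfeh
  rot[12] = ci$ffffiadjfehf
  rot[13] = i$ffffiadjfehfc
  rot[14] = $ffffiadjfehfci
Sorted (with $ < everything):
  sorted[0] = $ffffiadjfehfci
  sorted[1] = adjfehfci$ffffi
  sorted[2] = ci$ffffiadjfehf
  sorted[3] = djfehfci$ffffia
  sorted[4] = ehfci$ffffiadjf
  sorted[5] = fci$ffffiadjfeh
  sorted[6] = fehfci$ffffiadj
  sorted[7] = ffffiadjfehfci$
  sorted[8] = fffiadjfehfci$f
  sorted[9] = ffiadjfehfci$ff
  sorted[10] = fiadjfehfci$fff
  sorted[11] = hfci$ffffiadjfe
  sorted[12] = i$ffffiadjfehfc
  sorted[13] = iadjfehfci$ffff
  sorted[14] = jfehfci$ffffiad
sorted[2] = ci$ffffiadjfehf

Answer: ci$ffffiadjfehf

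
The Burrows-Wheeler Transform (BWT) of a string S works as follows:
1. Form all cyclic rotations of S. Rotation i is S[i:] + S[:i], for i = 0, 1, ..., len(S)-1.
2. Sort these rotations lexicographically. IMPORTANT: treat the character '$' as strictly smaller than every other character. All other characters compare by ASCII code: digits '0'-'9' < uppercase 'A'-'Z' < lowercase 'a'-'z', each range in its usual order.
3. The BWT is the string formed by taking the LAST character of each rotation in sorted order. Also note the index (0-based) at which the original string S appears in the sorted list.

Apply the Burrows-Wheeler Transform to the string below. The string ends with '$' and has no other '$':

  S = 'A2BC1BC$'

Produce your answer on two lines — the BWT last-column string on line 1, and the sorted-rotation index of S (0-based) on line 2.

All 8 rotations (rotation i = S[i:]+S[:i]):
  rot[0] = A2BC1BC$
  rot[1] = 2BC1BC$A
  rot[2] = BC1BC$A2
  rot[3] = C1BC$A2B
  rot[4] = 1BC$A2BC
  rot[5] = BC$A2BC1
  rot[6] = C$A2BC1B
  rot[7] = $A2BC1BC
Sorted (with $ < everything):
  sorted[0] = $A2BC1BC  (last char: 'C')
  sorted[1] = 1BC$A2BC  (last char: 'C')
  sorted[2] = 2BC1BC$A  (last char: 'A')
  sorted[3] = A2BC1BC$  (last char: '$')
  sorted[4] = BC$A2BC1  (last char: '1')
  sorted[5] = BC1BC$A2  (last char: '2')
  sorted[6] = C$A2BC1B  (last char: 'B')
  sorted[7] = C1BC$A2B  (last char: 'B')
Last column: CCA$12BB
Original string S is at sorted index 3

Answer: CCA$12BB
3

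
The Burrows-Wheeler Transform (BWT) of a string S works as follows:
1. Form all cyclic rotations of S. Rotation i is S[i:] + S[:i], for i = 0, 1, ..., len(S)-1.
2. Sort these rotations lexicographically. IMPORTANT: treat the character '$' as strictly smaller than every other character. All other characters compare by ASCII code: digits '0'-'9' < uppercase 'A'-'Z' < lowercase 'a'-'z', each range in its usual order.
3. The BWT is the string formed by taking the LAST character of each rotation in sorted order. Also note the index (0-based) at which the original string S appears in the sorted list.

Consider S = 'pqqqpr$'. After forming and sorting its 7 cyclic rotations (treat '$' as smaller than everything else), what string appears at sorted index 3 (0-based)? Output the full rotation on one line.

All 7 rotations (rotation i = S[i:]+S[:i]):
  rot[0] = pqqqpr$
  rot[1] = qqqpr$p
  rot[2] = qqpr$pq
  rot[3] = qpr$pqq
  rot[4] = pr$pqqq
  rot[5] = r$pqqqp
  rot[6] = $pqqqpr
Sorted (with $ < everything):
  sorted[0] = $pqqqpr
  sorted[1] = pqqqpr$
  sorted[2] = pr$pqqq
  sorted[3] = qpr$pqq
  sorted[4] = qqpr$pq
  sorted[5] = qqqpr$p
  sorted[6] = r$pqqqp
sorted[3] = qpr$pqq

Answer: qpr$pqq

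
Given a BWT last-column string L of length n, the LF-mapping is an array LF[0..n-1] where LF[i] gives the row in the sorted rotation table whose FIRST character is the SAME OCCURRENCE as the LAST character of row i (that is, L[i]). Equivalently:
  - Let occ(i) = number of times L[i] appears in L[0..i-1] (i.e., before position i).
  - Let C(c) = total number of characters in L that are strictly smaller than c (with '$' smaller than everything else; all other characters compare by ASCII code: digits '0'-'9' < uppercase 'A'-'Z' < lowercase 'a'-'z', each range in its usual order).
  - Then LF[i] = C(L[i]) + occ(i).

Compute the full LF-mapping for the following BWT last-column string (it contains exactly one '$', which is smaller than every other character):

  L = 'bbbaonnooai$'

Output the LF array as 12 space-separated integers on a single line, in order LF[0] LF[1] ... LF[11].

Answer: 3 4 5 1 9 7 8 10 11 2 6 0

Derivation:
Char counts: '$':1, 'a':2, 'b':3, 'i':1, 'n':2, 'o':3
C (first-col start): C('$')=0, C('a')=1, C('b')=3, C('i')=6, C('n')=7, C('o')=9
L[0]='b': occ=0, LF[0]=C('b')+0=3+0=3
L[1]='b': occ=1, LF[1]=C('b')+1=3+1=4
L[2]='b': occ=2, LF[2]=C('b')+2=3+2=5
L[3]='a': occ=0, LF[3]=C('a')+0=1+0=1
L[4]='o': occ=0, LF[4]=C('o')+0=9+0=9
L[5]='n': occ=0, LF[5]=C('n')+0=7+0=7
L[6]='n': occ=1, LF[6]=C('n')+1=7+1=8
L[7]='o': occ=1, LF[7]=C('o')+1=9+1=10
L[8]='o': occ=2, LF[8]=C('o')+2=9+2=11
L[9]='a': occ=1, LF[9]=C('a')+1=1+1=2
L[10]='i': occ=0, LF[10]=C('i')+0=6+0=6
L[11]='$': occ=0, LF[11]=C('$')+0=0+0=0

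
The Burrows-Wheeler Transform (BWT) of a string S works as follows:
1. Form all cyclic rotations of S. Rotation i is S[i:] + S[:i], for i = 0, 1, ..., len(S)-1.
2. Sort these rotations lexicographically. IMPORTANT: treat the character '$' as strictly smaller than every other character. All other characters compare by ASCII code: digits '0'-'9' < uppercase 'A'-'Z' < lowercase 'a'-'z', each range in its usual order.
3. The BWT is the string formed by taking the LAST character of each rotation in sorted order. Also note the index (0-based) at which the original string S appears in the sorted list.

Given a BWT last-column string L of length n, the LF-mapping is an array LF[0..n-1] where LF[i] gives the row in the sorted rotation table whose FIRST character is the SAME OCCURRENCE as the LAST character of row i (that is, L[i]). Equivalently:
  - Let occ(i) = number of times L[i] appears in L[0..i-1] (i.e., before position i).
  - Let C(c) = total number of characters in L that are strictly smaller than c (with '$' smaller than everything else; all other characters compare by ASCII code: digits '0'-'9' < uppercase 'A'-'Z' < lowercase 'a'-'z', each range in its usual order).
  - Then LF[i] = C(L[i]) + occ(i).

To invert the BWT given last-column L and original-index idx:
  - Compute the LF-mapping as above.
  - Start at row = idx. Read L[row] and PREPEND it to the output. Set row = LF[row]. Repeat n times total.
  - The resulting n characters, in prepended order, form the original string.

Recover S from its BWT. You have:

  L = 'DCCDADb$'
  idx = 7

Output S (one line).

LF mapping: 4 2 3 5 1 6 7 0
Walk LF starting at row 7, prepending L[row]:
  step 1: row=7, L[7]='$', prepend. Next row=LF[7]=0
  step 2: row=0, L[0]='D', prepend. Next row=LF[0]=4
  step 3: row=4, L[4]='A', prepend. Next row=LF[4]=1
  step 4: row=1, L[1]='C', prepend. Next row=LF[1]=2
  step 5: row=2, L[2]='C', prepend. Next row=LF[2]=3
  step 6: row=3, L[3]='D', prepend. Next row=LF[3]=5
  step 7: row=5, L[5]='D', prepend. Next row=LF[5]=6
  step 8: row=6, L[6]='b', prepend. Next row=LF[6]=7
Reversed output: bDDCCAD$

Answer: bDDCCAD$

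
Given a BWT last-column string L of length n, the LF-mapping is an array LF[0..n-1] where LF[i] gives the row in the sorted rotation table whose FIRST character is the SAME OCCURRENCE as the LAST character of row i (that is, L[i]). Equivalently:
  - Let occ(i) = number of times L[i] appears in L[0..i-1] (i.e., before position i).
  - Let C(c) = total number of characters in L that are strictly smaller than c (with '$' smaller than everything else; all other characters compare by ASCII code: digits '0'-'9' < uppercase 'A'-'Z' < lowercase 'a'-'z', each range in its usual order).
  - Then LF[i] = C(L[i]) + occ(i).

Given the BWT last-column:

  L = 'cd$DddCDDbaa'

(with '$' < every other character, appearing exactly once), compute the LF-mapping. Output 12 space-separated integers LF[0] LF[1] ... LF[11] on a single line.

Char counts: '$':1, 'C':1, 'D':3, 'a':2, 'b':1, 'c':1, 'd':3
C (first-col start): C('$')=0, C('C')=1, C('D')=2, C('a')=5, C('b')=7, C('c')=8, C('d')=9
L[0]='c': occ=0, LF[0]=C('c')+0=8+0=8
L[1]='d': occ=0, LF[1]=C('d')+0=9+0=9
L[2]='$': occ=0, LF[2]=C('$')+0=0+0=0
L[3]='D': occ=0, LF[3]=C('D')+0=2+0=2
L[4]='d': occ=1, LF[4]=C('d')+1=9+1=10
L[5]='d': occ=2, LF[5]=C('d')+2=9+2=11
L[6]='C': occ=0, LF[6]=C('C')+0=1+0=1
L[7]='D': occ=1, LF[7]=C('D')+1=2+1=3
L[8]='D': occ=2, LF[8]=C('D')+2=2+2=4
L[9]='b': occ=0, LF[9]=C('b')+0=7+0=7
L[10]='a': occ=0, LF[10]=C('a')+0=5+0=5
L[11]='a': occ=1, LF[11]=C('a')+1=5+1=6

Answer: 8 9 0 2 10 11 1 3 4 7 5 6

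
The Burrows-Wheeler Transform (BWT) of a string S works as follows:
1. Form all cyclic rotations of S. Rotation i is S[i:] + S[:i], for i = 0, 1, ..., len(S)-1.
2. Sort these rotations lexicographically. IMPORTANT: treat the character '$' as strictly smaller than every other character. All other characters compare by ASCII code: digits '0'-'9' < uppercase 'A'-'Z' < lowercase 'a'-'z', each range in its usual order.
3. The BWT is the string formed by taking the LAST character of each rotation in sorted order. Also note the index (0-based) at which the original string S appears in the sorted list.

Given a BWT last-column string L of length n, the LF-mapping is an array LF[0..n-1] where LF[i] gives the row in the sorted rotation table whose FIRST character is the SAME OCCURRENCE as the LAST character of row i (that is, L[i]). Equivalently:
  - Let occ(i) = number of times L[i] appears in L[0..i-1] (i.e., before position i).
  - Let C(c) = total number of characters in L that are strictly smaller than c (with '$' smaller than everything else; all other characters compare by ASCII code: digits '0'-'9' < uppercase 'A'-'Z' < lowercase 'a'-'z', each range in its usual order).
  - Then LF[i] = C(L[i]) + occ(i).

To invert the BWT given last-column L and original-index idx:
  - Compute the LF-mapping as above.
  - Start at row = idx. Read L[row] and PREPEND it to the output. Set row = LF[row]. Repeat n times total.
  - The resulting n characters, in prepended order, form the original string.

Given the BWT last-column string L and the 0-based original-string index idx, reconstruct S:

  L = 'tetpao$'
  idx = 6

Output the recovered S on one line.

LF mapping: 5 2 6 4 1 3 0
Walk LF starting at row 6, prepending L[row]:
  step 1: row=6, L[6]='$', prepend. Next row=LF[6]=0
  step 2: row=0, L[0]='t', prepend. Next row=LF[0]=5
  step 3: row=5, L[5]='o', prepend. Next row=LF[5]=3
  step 4: row=3, L[3]='p', prepend. Next row=LF[3]=4
  step 5: row=4, L[4]='a', prepend. Next row=LF[4]=1
  step 6: row=1, L[1]='e', prepend. Next row=LF[1]=2
  step 7: row=2, L[2]='t', prepend. Next row=LF[2]=6
Reversed output: teapot$

Answer: teapot$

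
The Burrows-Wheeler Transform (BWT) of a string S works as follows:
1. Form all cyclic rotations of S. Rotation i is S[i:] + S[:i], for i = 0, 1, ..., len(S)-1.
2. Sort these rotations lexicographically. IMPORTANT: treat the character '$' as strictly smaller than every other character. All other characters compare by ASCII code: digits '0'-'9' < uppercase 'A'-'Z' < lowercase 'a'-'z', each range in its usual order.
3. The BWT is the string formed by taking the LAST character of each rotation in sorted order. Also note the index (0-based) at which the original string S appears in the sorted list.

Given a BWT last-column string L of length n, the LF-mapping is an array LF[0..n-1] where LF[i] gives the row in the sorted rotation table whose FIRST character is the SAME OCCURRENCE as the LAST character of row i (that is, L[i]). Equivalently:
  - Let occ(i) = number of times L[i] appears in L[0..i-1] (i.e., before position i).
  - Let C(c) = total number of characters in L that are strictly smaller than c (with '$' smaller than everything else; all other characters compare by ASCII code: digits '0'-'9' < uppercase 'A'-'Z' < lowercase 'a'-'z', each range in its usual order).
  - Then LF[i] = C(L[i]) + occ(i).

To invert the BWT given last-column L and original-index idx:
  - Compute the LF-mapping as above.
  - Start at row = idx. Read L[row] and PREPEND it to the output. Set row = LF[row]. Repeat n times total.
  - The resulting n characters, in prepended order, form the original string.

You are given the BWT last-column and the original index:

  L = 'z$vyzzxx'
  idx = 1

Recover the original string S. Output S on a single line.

LF mapping: 5 0 1 4 6 7 2 3
Walk LF starting at row 1, prepending L[row]:
  step 1: row=1, L[1]='$', prepend. Next row=LF[1]=0
  step 2: row=0, L[0]='z', prepend. Next row=LF[0]=5
  step 3: row=5, L[5]='z', prepend. Next row=LF[5]=7
  step 4: row=7, L[7]='x', prepend. Next row=LF[7]=3
  step 5: row=3, L[3]='y', prepend. Next row=LF[3]=4
  step 6: row=4, L[4]='z', prepend. Next row=LF[4]=6
  step 7: row=6, L[6]='x', prepend. Next row=LF[6]=2
  step 8: row=2, L[2]='v', prepend. Next row=LF[2]=1
Reversed output: vxzyxzz$

Answer: vxzyxzz$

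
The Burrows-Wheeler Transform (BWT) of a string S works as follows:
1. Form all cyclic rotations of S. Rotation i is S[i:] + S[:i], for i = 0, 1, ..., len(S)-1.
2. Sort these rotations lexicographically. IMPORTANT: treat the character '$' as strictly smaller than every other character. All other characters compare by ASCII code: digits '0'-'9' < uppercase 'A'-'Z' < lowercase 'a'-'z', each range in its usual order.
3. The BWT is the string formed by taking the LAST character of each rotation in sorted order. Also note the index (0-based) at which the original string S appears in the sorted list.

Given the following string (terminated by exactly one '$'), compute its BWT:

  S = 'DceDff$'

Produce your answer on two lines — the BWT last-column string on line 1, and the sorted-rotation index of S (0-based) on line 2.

Answer: f$eDcfD
1

Derivation:
All 7 rotations (rotation i = S[i:]+S[:i]):
  rot[0] = DceDff$
  rot[1] = ceDff$D
  rot[2] = eDff$Dc
  rot[3] = Dff$Dce
  rot[4] = ff$DceD
  rot[5] = f$DceDf
  rot[6] = $DceDff
Sorted (with $ < everything):
  sorted[0] = $DceDff  (last char: 'f')
  sorted[1] = DceDff$  (last char: '$')
  sorted[2] = Dff$Dce  (last char: 'e')
  sorted[3] = ceDff$D  (last char: 'D')
  sorted[4] = eDff$Dc  (last char: 'c')
  sorted[5] = f$DceDf  (last char: 'f')
  sorted[6] = ff$DceD  (last char: 'D')
Last column: f$eDcfD
Original string S is at sorted index 1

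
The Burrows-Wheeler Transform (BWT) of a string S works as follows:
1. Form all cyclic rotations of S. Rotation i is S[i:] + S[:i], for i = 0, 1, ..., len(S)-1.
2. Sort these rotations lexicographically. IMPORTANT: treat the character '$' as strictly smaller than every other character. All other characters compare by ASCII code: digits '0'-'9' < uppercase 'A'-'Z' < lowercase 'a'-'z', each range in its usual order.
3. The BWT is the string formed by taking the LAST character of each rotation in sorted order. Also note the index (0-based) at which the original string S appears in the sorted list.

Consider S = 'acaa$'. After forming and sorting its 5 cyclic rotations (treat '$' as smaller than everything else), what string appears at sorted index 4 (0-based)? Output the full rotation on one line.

All 5 rotations (rotation i = S[i:]+S[:i]):
  rot[0] = acaa$
  rot[1] = caa$a
  rot[2] = aa$ac
  rot[3] = a$aca
  rot[4] = $acaa
Sorted (with $ < everything):
  sorted[0] = $acaa
  sorted[1] = a$aca
  sorted[2] = aa$ac
  sorted[3] = acaa$
  sorted[4] = caa$a
sorted[4] = caa$a

Answer: caa$a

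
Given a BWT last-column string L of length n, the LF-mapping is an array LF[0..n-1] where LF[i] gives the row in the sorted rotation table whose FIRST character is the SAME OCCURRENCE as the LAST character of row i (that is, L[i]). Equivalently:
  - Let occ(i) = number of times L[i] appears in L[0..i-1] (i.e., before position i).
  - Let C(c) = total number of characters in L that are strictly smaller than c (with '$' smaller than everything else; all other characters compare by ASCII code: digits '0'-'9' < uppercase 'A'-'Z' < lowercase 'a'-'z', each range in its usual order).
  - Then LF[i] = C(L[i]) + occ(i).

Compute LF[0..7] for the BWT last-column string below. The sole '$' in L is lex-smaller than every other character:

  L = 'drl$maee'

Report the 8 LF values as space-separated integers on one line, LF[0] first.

Answer: 2 7 5 0 6 1 3 4

Derivation:
Char counts: '$':1, 'a':1, 'd':1, 'e':2, 'l':1, 'm':1, 'r':1
C (first-col start): C('$')=0, C('a')=1, C('d')=2, C('e')=3, C('l')=5, C('m')=6, C('r')=7
L[0]='d': occ=0, LF[0]=C('d')+0=2+0=2
L[1]='r': occ=0, LF[1]=C('r')+0=7+0=7
L[2]='l': occ=0, LF[2]=C('l')+0=5+0=5
L[3]='$': occ=0, LF[3]=C('$')+0=0+0=0
L[4]='m': occ=0, LF[4]=C('m')+0=6+0=6
L[5]='a': occ=0, LF[5]=C('a')+0=1+0=1
L[6]='e': occ=0, LF[6]=C('e')+0=3+0=3
L[7]='e': occ=1, LF[7]=C('e')+1=3+1=4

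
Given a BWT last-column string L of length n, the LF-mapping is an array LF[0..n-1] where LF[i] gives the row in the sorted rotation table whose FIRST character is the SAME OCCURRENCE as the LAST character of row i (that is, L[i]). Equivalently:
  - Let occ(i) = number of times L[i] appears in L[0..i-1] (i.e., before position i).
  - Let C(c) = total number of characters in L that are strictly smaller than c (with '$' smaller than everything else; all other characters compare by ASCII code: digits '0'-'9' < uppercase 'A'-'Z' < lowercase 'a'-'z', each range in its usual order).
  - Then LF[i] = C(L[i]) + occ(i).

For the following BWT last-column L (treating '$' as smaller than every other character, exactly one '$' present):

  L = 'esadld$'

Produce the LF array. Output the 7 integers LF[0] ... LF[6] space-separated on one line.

Answer: 4 6 1 2 5 3 0

Derivation:
Char counts: '$':1, 'a':1, 'd':2, 'e':1, 'l':1, 's':1
C (first-col start): C('$')=0, C('a')=1, C('d')=2, C('e')=4, C('l')=5, C('s')=6
L[0]='e': occ=0, LF[0]=C('e')+0=4+0=4
L[1]='s': occ=0, LF[1]=C('s')+0=6+0=6
L[2]='a': occ=0, LF[2]=C('a')+0=1+0=1
L[3]='d': occ=0, LF[3]=C('d')+0=2+0=2
L[4]='l': occ=0, LF[4]=C('l')+0=5+0=5
L[5]='d': occ=1, LF[5]=C('d')+1=2+1=3
L[6]='$': occ=0, LF[6]=C('$')+0=0+0=0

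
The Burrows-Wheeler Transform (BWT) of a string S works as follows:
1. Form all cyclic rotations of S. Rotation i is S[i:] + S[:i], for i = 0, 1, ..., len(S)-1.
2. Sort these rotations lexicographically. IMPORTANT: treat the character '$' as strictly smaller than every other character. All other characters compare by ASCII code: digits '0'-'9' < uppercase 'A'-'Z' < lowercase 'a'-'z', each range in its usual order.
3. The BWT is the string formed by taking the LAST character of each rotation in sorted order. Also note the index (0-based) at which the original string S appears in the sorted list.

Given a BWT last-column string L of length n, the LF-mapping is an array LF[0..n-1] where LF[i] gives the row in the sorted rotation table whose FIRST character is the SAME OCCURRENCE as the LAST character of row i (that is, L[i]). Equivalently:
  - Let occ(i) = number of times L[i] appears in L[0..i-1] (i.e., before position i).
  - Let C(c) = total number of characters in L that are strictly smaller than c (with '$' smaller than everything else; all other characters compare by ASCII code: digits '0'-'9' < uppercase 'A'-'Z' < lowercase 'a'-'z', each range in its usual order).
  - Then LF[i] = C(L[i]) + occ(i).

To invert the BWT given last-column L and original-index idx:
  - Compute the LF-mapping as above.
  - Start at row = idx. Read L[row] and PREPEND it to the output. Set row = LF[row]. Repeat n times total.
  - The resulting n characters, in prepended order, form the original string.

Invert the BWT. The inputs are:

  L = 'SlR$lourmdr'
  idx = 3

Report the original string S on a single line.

Answer: drumrollRS$

Derivation:
LF mapping: 2 4 1 0 5 7 10 8 6 3 9
Walk LF starting at row 3, prepending L[row]:
  step 1: row=3, L[3]='$', prepend. Next row=LF[3]=0
  step 2: row=0, L[0]='S', prepend. Next row=LF[0]=2
  step 3: row=2, L[2]='R', prepend. Next row=LF[2]=1
  step 4: row=1, L[1]='l', prepend. Next row=LF[1]=4
  step 5: row=4, L[4]='l', prepend. Next row=LF[4]=5
  step 6: row=5, L[5]='o', prepend. Next row=LF[5]=7
  step 7: row=7, L[7]='r', prepend. Next row=LF[7]=8
  step 8: row=8, L[8]='m', prepend. Next row=LF[8]=6
  step 9: row=6, L[6]='u', prepend. Next row=LF[6]=10
  step 10: row=10, L[10]='r', prepend. Next row=LF[10]=9
  step 11: row=9, L[9]='d', prepend. Next row=LF[9]=3
Reversed output: drumrollRS$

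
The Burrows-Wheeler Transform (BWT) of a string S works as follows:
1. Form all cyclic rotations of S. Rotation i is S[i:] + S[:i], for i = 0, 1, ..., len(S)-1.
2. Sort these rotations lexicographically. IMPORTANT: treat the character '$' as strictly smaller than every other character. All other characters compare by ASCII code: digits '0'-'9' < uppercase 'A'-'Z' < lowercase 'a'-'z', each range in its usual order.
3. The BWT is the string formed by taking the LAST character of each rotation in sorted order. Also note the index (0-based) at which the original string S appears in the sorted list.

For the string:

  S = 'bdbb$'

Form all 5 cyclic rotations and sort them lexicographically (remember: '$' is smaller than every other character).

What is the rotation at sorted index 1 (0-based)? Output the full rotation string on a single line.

Answer: b$bdb

Derivation:
All 5 rotations (rotation i = S[i:]+S[:i]):
  rot[0] = bdbb$
  rot[1] = dbb$b
  rot[2] = bb$bd
  rot[3] = b$bdb
  rot[4] = $bdbb
Sorted (with $ < everything):
  sorted[0] = $bdbb
  sorted[1] = b$bdb
  sorted[2] = bb$bd
  sorted[3] = bdbb$
  sorted[4] = dbb$b
sorted[1] = b$bdb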